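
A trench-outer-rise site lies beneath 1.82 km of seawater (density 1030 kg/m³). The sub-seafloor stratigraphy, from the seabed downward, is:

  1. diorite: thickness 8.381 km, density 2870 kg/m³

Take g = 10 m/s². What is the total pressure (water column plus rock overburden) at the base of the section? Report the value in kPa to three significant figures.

seawater: 1030 kg/m³ × 10 m/s² × 1820 m = 1.875×10^7 Pa = 18746 kPa
diorite: 2870 kg/m³ × 10 m/s² × 8381 m = 2.405×10^8 Pa = 2.405×10^5 kPa
Total = 18746 + 2.405×10^5 = 2.5928×10^5 kPa

259000 kPa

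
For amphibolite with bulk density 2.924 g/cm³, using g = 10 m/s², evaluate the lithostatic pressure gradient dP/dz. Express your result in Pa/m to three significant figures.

dP/dz = ρg = 2924 kg/m³ × 10 m/s² = 29240 Pa/m

29200 Pa/m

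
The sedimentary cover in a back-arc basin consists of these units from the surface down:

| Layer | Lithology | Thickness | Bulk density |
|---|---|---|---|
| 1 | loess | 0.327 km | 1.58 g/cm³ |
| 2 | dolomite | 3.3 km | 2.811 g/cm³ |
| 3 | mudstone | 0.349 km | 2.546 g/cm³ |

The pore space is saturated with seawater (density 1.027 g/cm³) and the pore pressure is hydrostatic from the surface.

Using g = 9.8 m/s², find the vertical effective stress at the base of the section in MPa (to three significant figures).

64.7 MPa

Overburden (lithostatic) stress σ_v:
loess: 1580 kg/m³ × 9.8 m/s² × 327 m = 5.063×10^6 Pa = 5.063 MPa
dolomite: 2811 kg/m³ × 9.8 m/s² × 3300 m = 9.091×10^7 Pa = 90.91 MPa
mudstone: 2546 kg/m³ × 9.8 m/s² × 349 m = 8.708×10^6 Pa = 8.708 MPa
Total = 5.063 + 90.91 + 8.708 = 104.68 MPa
Pore pressure P_p = 1027 kg/m³ × 9.8 m/s² × 3976 m = 4.002×10^7 Pa = 40.02 MPa
Effective stress σ' = σ_v − P_p = 104.7 − 40.02 = 64.662 MPa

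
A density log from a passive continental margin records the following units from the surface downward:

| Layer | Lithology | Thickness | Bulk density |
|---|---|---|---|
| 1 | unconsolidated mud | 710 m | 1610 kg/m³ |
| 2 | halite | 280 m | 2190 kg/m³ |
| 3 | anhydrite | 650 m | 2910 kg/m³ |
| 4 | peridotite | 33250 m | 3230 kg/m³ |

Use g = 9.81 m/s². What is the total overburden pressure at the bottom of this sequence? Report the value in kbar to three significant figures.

unconsolidated mud: 1610 kg/m³ × 9.81 m/s² × 710 m = 1.121×10^7 Pa = 0.1121 kbar
halite: 2190 kg/m³ × 9.81 m/s² × 280 m = 6.015×10^6 Pa = 0.06015 kbar
anhydrite: 2910 kg/m³ × 9.81 m/s² × 650 m = 1.856×10^7 Pa = 0.1856 kbar
peridotite: 3230 kg/m³ × 9.81 m/s² × 33250 m = 1.054×10^9 Pa = 10.54 kbar
Total = 0.1121 + 0.06015 + 0.1856 + 10.54 = 10.894 kbar

10.9 kbar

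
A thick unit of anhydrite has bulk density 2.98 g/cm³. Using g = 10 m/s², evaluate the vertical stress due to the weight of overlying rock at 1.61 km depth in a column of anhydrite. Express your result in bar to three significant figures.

480 bar

anhydrite: 2980 kg/m³ × 10 m/s² × 1610 m = 4.798×10^7 Pa = 479.8 bar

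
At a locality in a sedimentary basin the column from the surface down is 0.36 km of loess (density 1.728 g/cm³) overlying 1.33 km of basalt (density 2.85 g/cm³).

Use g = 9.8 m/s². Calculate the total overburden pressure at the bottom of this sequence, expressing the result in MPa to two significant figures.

43 MPa

loess: 1728 kg/m³ × 9.8 m/s² × 360 m = 6.096×10^6 Pa = 6.096 MPa
basalt: 2850 kg/m³ × 9.8 m/s² × 1330 m = 3.715×10^7 Pa = 37.15 MPa
Total = 6.096 + 37.15 = 43.243 MPa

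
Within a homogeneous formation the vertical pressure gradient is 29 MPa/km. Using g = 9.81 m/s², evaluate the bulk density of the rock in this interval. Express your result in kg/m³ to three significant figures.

2960 kg/m³

ρ = (dP/dz)/g = 29 MPa/km / 9.81 m/s² = 29000 Pa/m / 9.81 m/s² = 2956.2 kg/m³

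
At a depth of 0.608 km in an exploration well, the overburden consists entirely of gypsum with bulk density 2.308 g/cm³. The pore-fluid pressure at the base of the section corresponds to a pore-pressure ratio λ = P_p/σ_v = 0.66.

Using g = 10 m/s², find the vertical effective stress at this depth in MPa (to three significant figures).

Overburden (lithostatic) stress σ_v:
gypsum: 2308 kg/m³ × 10 m/s² × 608 m = 1.403×10^7 Pa = 14.03 MPa
Pore pressure P_p = λ·σ_v = 0.66 × 14.03 MPa = 9.262 MPa
Effective stress σ' = σ_v − P_p = 14.03 − 9.262 = 4.7711 MPa

4.77 MPa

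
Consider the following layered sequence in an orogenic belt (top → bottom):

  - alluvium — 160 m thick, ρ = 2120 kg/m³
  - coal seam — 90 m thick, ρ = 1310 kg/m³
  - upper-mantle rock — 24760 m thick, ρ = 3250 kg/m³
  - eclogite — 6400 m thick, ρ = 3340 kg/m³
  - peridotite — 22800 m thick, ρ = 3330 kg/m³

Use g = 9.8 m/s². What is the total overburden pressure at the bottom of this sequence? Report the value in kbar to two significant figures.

alluvium: 2120 kg/m³ × 9.8 m/s² × 160 m = 3.324×10^6 Pa = 0.03324 kbar
coal seam: 1310 kg/m³ × 9.8 m/s² × 90 m = 1.155×10^6 Pa = 0.01155 kbar
upper-mantle rock: 3250 kg/m³ × 9.8 m/s² × 24760 m = 7.886×10^8 Pa = 7.886 kbar
eclogite: 3340 kg/m³ × 9.8 m/s² × 6400 m = 2.095×10^8 Pa = 2.095 kbar
peridotite: 3330 kg/m³ × 9.8 m/s² × 22800 m = 7.441×10^8 Pa = 7.441 kbar
Total = 0.03324 + 0.01155 + 7.886 + 2.095 + 7.441 = 17.466 kbar

17 kbar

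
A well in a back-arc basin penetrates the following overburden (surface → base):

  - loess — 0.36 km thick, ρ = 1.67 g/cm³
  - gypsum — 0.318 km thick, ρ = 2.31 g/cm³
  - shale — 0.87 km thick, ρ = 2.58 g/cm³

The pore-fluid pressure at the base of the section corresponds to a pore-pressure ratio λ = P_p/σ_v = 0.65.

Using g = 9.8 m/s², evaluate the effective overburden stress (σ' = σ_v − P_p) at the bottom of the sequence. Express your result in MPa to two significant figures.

Overburden (lithostatic) stress σ_v:
loess: 1670 kg/m³ × 9.8 m/s² × 360 m = 5.892×10^6 Pa = 5.892 MPa
gypsum: 2310 kg/m³ × 9.8 m/s² × 318 m = 7.199×10^6 Pa = 7.199 MPa
shale: 2580 kg/m³ × 9.8 m/s² × 870 m = 2.200×10^7 Pa = 22.00 MPa
Total = 5.892 + 7.199 + 22.00 = 35.088 MPa
Pore pressure P_p = λ·σ_v = 0.65 × 35.09 MPa = 22.81 MPa
Effective stress σ' = σ_v − P_p = 35.09 − 22.81 = 12.281 MPa

12 MPa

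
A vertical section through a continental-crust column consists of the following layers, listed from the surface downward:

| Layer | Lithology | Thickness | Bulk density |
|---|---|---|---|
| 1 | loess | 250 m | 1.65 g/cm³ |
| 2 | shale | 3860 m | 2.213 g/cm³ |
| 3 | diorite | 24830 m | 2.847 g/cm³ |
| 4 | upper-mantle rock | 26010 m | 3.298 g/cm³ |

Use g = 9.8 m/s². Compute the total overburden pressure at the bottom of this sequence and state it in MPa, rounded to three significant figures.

loess: 1650 kg/m³ × 9.8 m/s² × 250 m = 4.043×10^6 Pa = 4.043 MPa
shale: 2213 kg/m³ × 9.8 m/s² × 3860 m = 8.371×10^7 Pa = 83.71 MPa
diorite: 2847 kg/m³ × 9.8 m/s² × 24830 m = 6.928×10^8 Pa = 692.8 MPa
upper-mantle rock: 3298 kg/m³ × 9.8 m/s² × 26010 m = 8.407×10^8 Pa = 840.7 MPa
Total = 4.043 + 83.71 + 692.8 + 840.7 = 1621.2 MPa

1620 MPa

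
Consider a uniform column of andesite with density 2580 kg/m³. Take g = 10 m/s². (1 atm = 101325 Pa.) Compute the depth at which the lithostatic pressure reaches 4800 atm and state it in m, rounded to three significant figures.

h = P/(ρg) = 4800 atm / (2580 kg/m³ × 10 m/s²) = 4.864×10^8 Pa / 25800 Pa/m = 18851 m

18900 m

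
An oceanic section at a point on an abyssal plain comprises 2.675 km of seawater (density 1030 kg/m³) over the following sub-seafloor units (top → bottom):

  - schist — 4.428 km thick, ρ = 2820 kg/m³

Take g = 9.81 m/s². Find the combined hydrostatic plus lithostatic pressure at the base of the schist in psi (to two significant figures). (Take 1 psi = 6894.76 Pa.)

22000 psi

seawater: 1030 kg/m³ × 9.81 m/s² × 2675 m = 2.703×10^7 Pa = 3920 psi
schist: 2820 kg/m³ × 9.81 m/s² × 4428 m = 1.225×10^8 Pa = 17767 psi
Total = 3920 + 17767 = 21687 psi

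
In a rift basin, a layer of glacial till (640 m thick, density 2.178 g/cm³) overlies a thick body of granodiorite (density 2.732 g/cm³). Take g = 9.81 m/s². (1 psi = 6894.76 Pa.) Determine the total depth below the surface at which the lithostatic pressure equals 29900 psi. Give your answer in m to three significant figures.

7820 m

Pressure at base of upper layers: 2178×9.81×640 = 1.367×10^7 Pa = 1983 psi
Remaining pressure to be supplied by granodiorite: 2.062×10^8 − 1.367×10^7 = 1.925×10^8 Pa
Additional depth in granodiorite = 1.925×10^8 Pa / (2732 kg/m³ × 9.81 m/s²) = 7181.8 m
Total depth = 640 m + 7181.8 m = 7821.8 m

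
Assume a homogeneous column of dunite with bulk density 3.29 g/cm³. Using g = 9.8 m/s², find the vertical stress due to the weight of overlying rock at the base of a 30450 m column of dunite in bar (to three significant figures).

dunite: 3290 kg/m³ × 9.8 m/s² × 30450 m = 9.818×10^8 Pa = 9818 bar

9820 bar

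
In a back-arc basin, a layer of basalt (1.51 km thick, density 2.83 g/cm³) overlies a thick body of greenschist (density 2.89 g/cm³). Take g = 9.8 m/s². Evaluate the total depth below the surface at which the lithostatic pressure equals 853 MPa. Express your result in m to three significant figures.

Pressure at base of upper layers: 2830×9.8×1510 = 4.188×10^7 Pa = 41.88 MPa
Remaining pressure to be supplied by greenschist: 8.530×10^8 − 4.188×10^7 = 8.111×10^8 Pa
Additional depth in greenschist = 8.111×10^8 Pa / (2890 kg/m³ × 9.8 m/s²) = 28639 m
Total depth = 1510 m + 28639 m = 30149 m

30100 m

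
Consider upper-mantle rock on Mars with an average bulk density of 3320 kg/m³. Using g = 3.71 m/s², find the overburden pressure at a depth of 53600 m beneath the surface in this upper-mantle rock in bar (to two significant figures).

upper-mantle rock: 3320 kg/m³ × 3.71 m/s² × 53600 m = 6.602×10^8 Pa = 6602 bar

6600 bar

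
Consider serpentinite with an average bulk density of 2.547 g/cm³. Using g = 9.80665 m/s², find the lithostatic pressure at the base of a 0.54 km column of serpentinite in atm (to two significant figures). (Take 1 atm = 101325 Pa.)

serpentinite: 2547 kg/m³ × 9.80665 m/s² × 540 m = 1.349×10^7 Pa = 133.1 atm

130 atm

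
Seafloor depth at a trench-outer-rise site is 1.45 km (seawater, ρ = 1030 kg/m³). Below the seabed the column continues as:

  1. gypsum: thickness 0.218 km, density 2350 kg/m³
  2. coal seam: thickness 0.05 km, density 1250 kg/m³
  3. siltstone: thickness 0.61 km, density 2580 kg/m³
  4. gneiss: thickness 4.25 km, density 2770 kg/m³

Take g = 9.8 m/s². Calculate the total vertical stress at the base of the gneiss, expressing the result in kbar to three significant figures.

seawater: 1030 kg/m³ × 9.8 m/s² × 1450 m = 1.464×10^7 Pa = 0.1464 kbar
gypsum: 2350 kg/m³ × 9.8 m/s² × 218 m = 5.021×10^6 Pa = 0.05021 kbar
coal seam: 1250 kg/m³ × 9.8 m/s² × 50 m = 6.125×10^5 Pa = 6.125×10^-3 kbar
siltstone: 2580 kg/m³ × 9.8 m/s² × 610 m = 1.542×10^7 Pa = 0.1542 kbar
gneiss: 2770 kg/m³ × 9.8 m/s² × 4250 m = 1.154×10^8 Pa = 1.154 kbar
Total = 0.1464 + 0.05021 + 6.125×10^-3 + 0.1542 + 1.154 = 1.5106 kbar

1.51 kbar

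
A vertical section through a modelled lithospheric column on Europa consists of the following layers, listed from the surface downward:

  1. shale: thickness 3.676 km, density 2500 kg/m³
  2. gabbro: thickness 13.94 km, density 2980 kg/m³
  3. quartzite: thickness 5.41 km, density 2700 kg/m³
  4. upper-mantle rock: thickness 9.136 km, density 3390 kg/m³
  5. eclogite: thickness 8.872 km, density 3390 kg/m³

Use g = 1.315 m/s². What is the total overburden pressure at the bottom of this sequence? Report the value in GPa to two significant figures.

shale: 2500 kg/m³ × 1.315 m/s² × 3676 m = 1.208×10^7 Pa = 0.01208 GPa
gabbro: 2980 kg/m³ × 1.315 m/s² × 13940 m = 5.463×10^7 Pa = 0.05463 GPa
quartzite: 2700 kg/m³ × 1.315 m/s² × 5410 m = 1.921×10^7 Pa = 0.01921 GPa
upper-mantle rock: 3390 kg/m³ × 1.315 m/s² × 9136 m = 4.073×10^7 Pa = 0.04073 GPa
eclogite: 3390 kg/m³ × 1.315 m/s² × 8872 m = 3.955×10^7 Pa = 0.03955 GPa
Total = 0.01208 + 0.05463 + 0.01921 + 0.04073 + 0.03955 = 0.16620 GPa

0.17 GPa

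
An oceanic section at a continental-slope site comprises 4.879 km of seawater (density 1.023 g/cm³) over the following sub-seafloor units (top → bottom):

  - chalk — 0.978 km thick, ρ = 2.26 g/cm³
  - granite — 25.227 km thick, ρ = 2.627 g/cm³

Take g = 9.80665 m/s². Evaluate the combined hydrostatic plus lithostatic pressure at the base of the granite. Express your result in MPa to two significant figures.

seawater: 1023 kg/m³ × 9.80665 m/s² × 4879 m = 4.895×10^7 Pa = 48.95 MPa
chalk: 2260 kg/m³ × 9.80665 m/s² × 978 m = 2.168×10^7 Pa = 21.68 MPa
granite: 2627 kg/m³ × 9.80665 m/s² × 25227 m = 6.499×10^8 Pa = 649.9 MPa
Total = 48.95 + 21.68 + 649.9 = 720.52 MPa

720 MPa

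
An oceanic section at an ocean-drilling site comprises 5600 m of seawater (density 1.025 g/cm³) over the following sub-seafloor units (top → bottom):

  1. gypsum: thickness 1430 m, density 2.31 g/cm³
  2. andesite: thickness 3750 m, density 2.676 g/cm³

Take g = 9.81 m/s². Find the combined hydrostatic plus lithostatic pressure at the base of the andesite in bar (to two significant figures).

1900 bar

seawater: 1025 kg/m³ × 9.81 m/s² × 5600 m = 5.631×10^7 Pa = 563.1 bar
gypsum: 2310 kg/m³ × 9.81 m/s² × 1430 m = 3.241×10^7 Pa = 324.1 bar
andesite: 2676 kg/m³ × 9.81 m/s² × 3750 m = 9.844×10^7 Pa = 984.4 bar
Total = 563.1 + 324.1 + 984.4 = 1871.6 bar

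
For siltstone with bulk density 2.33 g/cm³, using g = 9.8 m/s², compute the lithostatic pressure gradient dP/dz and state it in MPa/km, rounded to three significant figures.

dP/dz = ρg = 2330 kg/m³ × 9.8 m/s² = 22834 Pa/m
= 22834 Pa/m × (1 MPa/km / 1000.0 Pa/m) = 22.834 MPa/km

22.8 MPa/km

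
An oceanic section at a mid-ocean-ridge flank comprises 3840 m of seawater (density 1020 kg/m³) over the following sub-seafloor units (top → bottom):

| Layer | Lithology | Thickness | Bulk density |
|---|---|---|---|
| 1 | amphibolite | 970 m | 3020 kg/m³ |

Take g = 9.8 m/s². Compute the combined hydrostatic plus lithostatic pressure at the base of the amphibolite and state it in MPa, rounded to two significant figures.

seawater: 1020 kg/m³ × 9.8 m/s² × 3840 m = 3.838×10^7 Pa = 38.38 MPa
amphibolite: 3020 kg/m³ × 9.8 m/s² × 970 m = 2.871×10^7 Pa = 28.71 MPa
Total = 38.38 + 28.71 = 67.093 MPa

67 MPa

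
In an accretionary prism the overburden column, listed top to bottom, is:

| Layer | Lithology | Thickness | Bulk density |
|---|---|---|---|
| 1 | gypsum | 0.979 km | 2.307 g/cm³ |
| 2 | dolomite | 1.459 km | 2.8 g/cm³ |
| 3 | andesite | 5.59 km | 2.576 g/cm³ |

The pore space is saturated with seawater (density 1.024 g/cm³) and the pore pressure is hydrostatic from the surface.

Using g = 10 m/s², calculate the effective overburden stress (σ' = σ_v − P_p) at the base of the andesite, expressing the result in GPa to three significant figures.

Overburden (lithostatic) stress σ_v:
gypsum: 2307 kg/m³ × 10 m/s² × 979 m = 2.259×10^7 Pa = 22.59 MPa
dolomite: 2800 kg/m³ × 10 m/s² × 1459 m = 4.085×10^7 Pa = 40.85 MPa
andesite: 2576 kg/m³ × 10 m/s² × 5590 m = 1.440×10^8 Pa = 144.0 MPa
Total = 22.59 + 40.85 + 144.0 = 207.44 MPa
Pore pressure P_p = 1024 kg/m³ × 10 m/s² × 8028 m = 8.221×10^7 Pa = 82.21 MPa
Effective stress σ' = σ_v − P_p = 207.4 − 82.21 = 125.23 MPa = 0.12523 GPa

0.125 GPa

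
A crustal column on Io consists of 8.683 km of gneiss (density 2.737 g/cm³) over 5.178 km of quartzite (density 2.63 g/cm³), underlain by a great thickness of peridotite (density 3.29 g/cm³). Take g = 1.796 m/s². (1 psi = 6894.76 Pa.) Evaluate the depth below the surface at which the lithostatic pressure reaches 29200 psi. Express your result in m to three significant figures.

36600 m

Pressure at base of upper layers: 2737×1.796×8683 + 2630×1.796×5178 = 6.714×10^7 Pa = 9738 psi
Remaining pressure to be supplied by peridotite: 2.013×10^8 − 6.714×10^7 = 1.342×10^8 Pa
Additional depth in peridotite = 1.342×10^8 Pa / (3290 kg/m³ × 1.796 m/s²) = 22709 m
Total depth = 13861 m + 22709 m = 36570 m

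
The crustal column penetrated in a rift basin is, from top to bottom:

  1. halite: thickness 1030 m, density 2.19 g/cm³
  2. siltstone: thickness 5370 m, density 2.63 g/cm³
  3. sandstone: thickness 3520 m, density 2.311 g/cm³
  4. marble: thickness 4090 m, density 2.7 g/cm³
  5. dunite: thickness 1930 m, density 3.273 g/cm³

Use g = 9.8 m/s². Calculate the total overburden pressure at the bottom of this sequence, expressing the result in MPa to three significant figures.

410 MPa

halite: 2190 kg/m³ × 9.8 m/s² × 1030 m = 2.211×10^7 Pa = 22.11 MPa
siltstone: 2630 kg/m³ × 9.8 m/s² × 5370 m = 1.384×10^8 Pa = 138.4 MPa
sandstone: 2311 kg/m³ × 9.8 m/s² × 3520 m = 7.972×10^7 Pa = 79.72 MPa
marble: 2700 kg/m³ × 9.8 m/s² × 4090 m = 1.082×10^8 Pa = 108.2 MPa
dunite: 3273 kg/m³ × 9.8 m/s² × 1930 m = 6.191×10^7 Pa = 61.91 MPa
Total = 22.11 + 138.4 + 79.72 + 108.2 + 61.91 = 410.36 MPa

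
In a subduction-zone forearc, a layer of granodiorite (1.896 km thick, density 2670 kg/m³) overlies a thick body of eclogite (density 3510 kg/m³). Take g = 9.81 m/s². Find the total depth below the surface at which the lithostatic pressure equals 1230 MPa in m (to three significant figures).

36200 m

Pressure at base of upper layers: 2670×9.81×1896 = 4.966×10^7 Pa = 49.66 MPa
Remaining pressure to be supplied by eclogite: 1.230×10^9 − 4.966×10^7 = 1.180×10^9 Pa
Additional depth in eclogite = 1.180×10^9 Pa / (3510 kg/m³ × 9.81 m/s²) = 34279 m
Total depth = 1896 m + 34279 m = 36175 m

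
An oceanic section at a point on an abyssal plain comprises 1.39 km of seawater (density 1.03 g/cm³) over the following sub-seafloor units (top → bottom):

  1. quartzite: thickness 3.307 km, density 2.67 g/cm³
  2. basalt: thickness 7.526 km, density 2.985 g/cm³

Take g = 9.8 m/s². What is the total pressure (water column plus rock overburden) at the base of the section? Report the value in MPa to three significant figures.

seawater: 1030 kg/m³ × 9.8 m/s² × 1390 m = 1.403×10^7 Pa = 14.03 MPa
quartzite: 2670 kg/m³ × 9.8 m/s² × 3307 m = 8.653×10^7 Pa = 86.53 MPa
basalt: 2985 kg/m³ × 9.8 m/s² × 7526 m = 2.202×10^8 Pa = 220.2 MPa
Total = 14.03 + 86.53 + 220.2 = 320.72 MPa

321 MPa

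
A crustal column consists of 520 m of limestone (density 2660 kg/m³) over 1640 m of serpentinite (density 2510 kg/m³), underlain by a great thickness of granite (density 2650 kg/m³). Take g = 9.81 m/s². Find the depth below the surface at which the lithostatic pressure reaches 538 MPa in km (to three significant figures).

Pressure at base of upper layers: 2660×9.81×520 + 2510×9.81×1640 = 5.395×10^7 Pa = 53.95 MPa
Remaining pressure to be supplied by granite: 5.380×10^8 − 5.395×10^7 = 4.840×10^8 Pa
Additional depth in granite = 4.840×10^8 Pa / (2650 kg/m³ × 9.81 m/s²) = 18620 m
Total depth = 2160 m + 18620 m = 20780 m
= 20.780 km

20.8 km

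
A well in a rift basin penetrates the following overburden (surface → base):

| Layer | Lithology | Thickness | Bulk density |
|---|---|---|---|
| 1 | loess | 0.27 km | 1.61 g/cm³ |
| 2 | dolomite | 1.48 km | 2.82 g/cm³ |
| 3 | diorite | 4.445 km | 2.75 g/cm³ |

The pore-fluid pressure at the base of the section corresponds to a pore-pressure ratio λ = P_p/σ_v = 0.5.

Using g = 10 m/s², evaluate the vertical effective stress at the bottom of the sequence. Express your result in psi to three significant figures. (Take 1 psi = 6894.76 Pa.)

Overburden (lithostatic) stress σ_v:
loess: 1610 kg/m³ × 10 m/s² × 270 m = 4.347×10^6 Pa = 4.347 MPa
dolomite: 2820 kg/m³ × 10 m/s² × 1480 m = 4.174×10^7 Pa = 41.74 MPa
diorite: 2750 kg/m³ × 10 m/s² × 4445 m = 1.222×10^8 Pa = 122.2 MPa
Total = 4.347 + 41.74 + 122.2 = 168.32 MPa
Pore pressure P_p = λ·σ_v = 0.5 × 168.3 MPa = 84.16 MPa
Effective stress σ' = σ_v − P_p = 168.3 − 84.16 = 84.160 MPa = 12206 psi

12200 psi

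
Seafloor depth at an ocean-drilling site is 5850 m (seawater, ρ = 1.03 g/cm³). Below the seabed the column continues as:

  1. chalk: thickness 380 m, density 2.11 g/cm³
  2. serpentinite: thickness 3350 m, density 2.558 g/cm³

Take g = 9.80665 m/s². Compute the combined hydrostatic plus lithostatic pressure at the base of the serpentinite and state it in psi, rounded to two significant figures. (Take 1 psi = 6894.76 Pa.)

seawater: 1030 kg/m³ × 9.80665 m/s² × 5850 m = 5.909×10^7 Pa = 8570 psi
chalk: 2110 kg/m³ × 9.80665 m/s² × 380 m = 7.863×10^6 Pa = 1140 psi
serpentinite: 2558 kg/m³ × 9.80665 m/s² × 3350 m = 8.404×10^7 Pa = 12188 psi
Total = 8570 + 1140 + 12188 = 21899 psi

22000 psi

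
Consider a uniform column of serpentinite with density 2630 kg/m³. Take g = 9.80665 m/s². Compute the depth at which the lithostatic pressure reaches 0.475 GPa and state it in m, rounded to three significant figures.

18400 m

h = P/(ρg) = 0.475 GPa / (2630 kg/m³ × 9.80665 m/s²) = 4.750×10^8 Pa / 25791 Pa/m = 18417 m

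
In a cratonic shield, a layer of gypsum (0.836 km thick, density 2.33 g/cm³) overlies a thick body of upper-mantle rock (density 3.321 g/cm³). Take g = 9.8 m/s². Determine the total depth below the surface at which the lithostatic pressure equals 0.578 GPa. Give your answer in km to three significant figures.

18.0 km

Pressure at base of upper layers: 2330×9.8×836 = 1.909×10^7 Pa = 0.01909 GPa
Remaining pressure to be supplied by upper-mantle rock: 5.780×10^8 − 1.909×10^7 = 5.589×10^8 Pa
Additional depth in upper-mantle rock = 5.589×10^8 Pa / (3321 kg/m³ × 9.8 m/s²) = 17173 m
Total depth = 836 m + 17173 m = 18009 m
= 18.009 km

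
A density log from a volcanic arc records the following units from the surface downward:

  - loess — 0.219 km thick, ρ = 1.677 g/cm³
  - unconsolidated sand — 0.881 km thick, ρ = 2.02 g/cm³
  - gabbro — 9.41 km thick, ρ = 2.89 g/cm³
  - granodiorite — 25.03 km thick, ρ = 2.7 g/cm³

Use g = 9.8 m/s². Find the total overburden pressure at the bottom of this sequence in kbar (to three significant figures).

9.50 kbar

loess: 1677 kg/m³ × 9.8 m/s² × 219 m = 3.599×10^6 Pa = 0.03599 kbar
unconsolidated sand: 2020 kg/m³ × 9.8 m/s² × 881 m = 1.744×10^7 Pa = 0.1744 kbar
gabbro: 2890 kg/m³ × 9.8 m/s² × 9410 m = 2.665×10^8 Pa = 2.665 kbar
granodiorite: 2700 kg/m³ × 9.8 m/s² × 25030 m = 6.623×10^8 Pa = 6.623 kbar
Total = 0.03599 + 0.1744 + 2.665 + 6.623 = 9.4984 kbar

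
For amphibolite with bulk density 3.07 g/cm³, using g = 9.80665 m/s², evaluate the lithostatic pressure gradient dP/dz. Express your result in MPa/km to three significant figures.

30.1 MPa/km

dP/dz = ρg = 3070 kg/m³ × 9.80665 m/s² = 30106 Pa/m
= 30106 Pa/m × (1 MPa/km / 1000.0 Pa/m) = 30.106 MPa/km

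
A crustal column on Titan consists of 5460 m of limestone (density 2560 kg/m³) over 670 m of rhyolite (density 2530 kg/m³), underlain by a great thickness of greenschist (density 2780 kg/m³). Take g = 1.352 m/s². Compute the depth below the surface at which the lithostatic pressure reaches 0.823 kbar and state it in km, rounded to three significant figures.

22.4 km

Pressure at base of upper layers: 2560×1.352×5460 + 2530×1.352×670 = 2.119×10^7 Pa = 0.2119 kbar
Remaining pressure to be supplied by greenschist: 8.230×10^7 − 2.119×10^7 = 6.111×10^7 Pa
Additional depth in greenschist = 6.111×10^7 Pa / (2780 kg/m³ × 1.352 m/s²) = 16259 m
Total depth = 6130 m + 16259 m = 22389 m
= 22.389 km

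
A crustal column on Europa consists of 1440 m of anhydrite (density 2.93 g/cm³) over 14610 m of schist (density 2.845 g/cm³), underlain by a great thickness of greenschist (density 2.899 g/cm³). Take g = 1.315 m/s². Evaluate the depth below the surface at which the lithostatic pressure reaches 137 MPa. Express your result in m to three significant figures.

Pressure at base of upper layers: 2930×1.315×1440 + 2845×1.315×14610 = 6.021×10^7 Pa = 60.21 MPa
Remaining pressure to be supplied by greenschist: 1.370×10^8 − 6.021×10^7 = 7.679×10^7 Pa
Additional depth in greenschist = 7.679×10^7 Pa / (2899 kg/m³ × 1.315 m/s²) = 20144 m
Total depth = 16050 m + 20144 m = 36194 m

36200 m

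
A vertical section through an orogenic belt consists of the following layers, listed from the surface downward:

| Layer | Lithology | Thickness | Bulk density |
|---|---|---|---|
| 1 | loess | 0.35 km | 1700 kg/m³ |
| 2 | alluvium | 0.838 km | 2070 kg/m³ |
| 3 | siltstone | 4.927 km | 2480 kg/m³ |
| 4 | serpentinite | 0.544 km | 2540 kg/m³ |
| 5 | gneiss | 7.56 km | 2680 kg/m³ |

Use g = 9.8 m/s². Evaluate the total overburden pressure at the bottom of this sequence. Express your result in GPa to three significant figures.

loess: 1700 kg/m³ × 9.8 m/s² × 350 m = 5.831×10^6 Pa = 5.831×10^-3 GPa
alluvium: 2070 kg/m³ × 9.8 m/s² × 838 m = 1.700×10^7 Pa = 0.01700 GPa
siltstone: 2480 kg/m³ × 9.8 m/s² × 4927 m = 1.197×10^8 Pa = 0.1197 GPa
serpentinite: 2540 kg/m³ × 9.8 m/s² × 544 m = 1.354×10^7 Pa = 0.01354 GPa
gneiss: 2680 kg/m³ × 9.8 m/s² × 7560 m = 1.986×10^8 Pa = 0.1986 GPa
Total = 5.831×10^-3 + 0.01700 + 0.1197 + 0.01354 + 0.1986 = 0.35467 GPa

0.355 GPa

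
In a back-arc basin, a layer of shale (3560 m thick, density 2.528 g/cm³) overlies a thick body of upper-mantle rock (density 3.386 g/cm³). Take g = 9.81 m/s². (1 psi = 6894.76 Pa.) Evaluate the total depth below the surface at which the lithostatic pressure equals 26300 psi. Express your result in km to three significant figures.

6.36 km

Pressure at base of upper layers: 2528×9.81×3560 = 8.829×10^7 Pa = 12805 psi
Remaining pressure to be supplied by upper-mantle rock: 1.813×10^8 − 8.829×10^7 = 9.305×10^7 Pa
Additional depth in upper-mantle rock = 9.305×10^7 Pa / (3386 kg/m³ × 9.81 m/s²) = 2801.2 m
Total depth = 3560 m + 2801.2 m = 6361.2 m
= 6.3612 km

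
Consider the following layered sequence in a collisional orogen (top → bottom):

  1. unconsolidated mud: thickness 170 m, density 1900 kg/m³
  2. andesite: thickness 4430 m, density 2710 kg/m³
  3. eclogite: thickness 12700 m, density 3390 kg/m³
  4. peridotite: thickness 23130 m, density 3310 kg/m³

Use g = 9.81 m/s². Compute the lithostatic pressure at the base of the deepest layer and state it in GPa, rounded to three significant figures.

unconsolidated mud: 1900 kg/m³ × 9.81 m/s² × 170 m = 3.169×10^6 Pa = 3.169×10^-3 GPa
andesite: 2710 kg/m³ × 9.81 m/s² × 4430 m = 1.178×10^8 Pa = 0.1178 GPa
eclogite: 3390 kg/m³ × 9.81 m/s² × 12700 m = 4.223×10^8 Pa = 0.4223 GPa
peridotite: 3310 kg/m³ × 9.81 m/s² × 23130 m = 7.511×10^8 Pa = 0.7511 GPa
Total = 3.169×10^-3 + 0.1178 + 0.4223 + 0.7511 = 1.2943 GPa

1.29 GPa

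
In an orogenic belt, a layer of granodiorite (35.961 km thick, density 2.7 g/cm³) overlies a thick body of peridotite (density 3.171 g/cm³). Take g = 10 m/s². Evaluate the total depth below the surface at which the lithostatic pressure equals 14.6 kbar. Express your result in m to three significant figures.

Pressure at base of upper layers: 2700×10×35961 = 9.709×10^8 Pa = 9.709 kbar
Remaining pressure to be supplied by peridotite: 1.460×10^9 − 9.709×10^8 = 4.891×10^8 Pa
Additional depth in peridotite = 4.891×10^8 Pa / (3171 kg/m³ × 10 m/s²) = 15423 m
Total depth = 35961 m + 15423 m = 51384 m

51400 m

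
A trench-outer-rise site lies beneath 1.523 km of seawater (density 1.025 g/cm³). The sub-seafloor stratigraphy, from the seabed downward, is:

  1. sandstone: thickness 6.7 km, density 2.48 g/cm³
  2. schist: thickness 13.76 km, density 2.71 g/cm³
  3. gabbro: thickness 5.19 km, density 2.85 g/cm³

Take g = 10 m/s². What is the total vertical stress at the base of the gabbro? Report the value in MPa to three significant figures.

703 MPa

seawater: 1025 kg/m³ × 10 m/s² × 1523 m = 1.561×10^7 Pa = 15.61 MPa
sandstone: 2480 kg/m³ × 10 m/s² × 6700 m = 1.662×10^8 Pa = 166.2 MPa
schist: 2710 kg/m³ × 10 m/s² × 13760 m = 3.729×10^8 Pa = 372.9 MPa
gabbro: 2850 kg/m³ × 10 m/s² × 5190 m = 1.479×10^8 Pa = 147.9 MPa
Total = 15.61 + 166.2 + 372.9 + 147.9 = 702.58 MPa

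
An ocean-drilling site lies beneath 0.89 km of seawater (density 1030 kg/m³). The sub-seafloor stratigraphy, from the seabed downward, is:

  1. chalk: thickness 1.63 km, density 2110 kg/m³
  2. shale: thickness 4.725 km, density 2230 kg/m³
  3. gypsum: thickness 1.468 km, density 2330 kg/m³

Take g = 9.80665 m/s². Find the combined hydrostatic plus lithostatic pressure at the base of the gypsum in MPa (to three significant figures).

180 MPa

seawater: 1030 kg/m³ × 9.80665 m/s² × 890 m = 8.990×10^6 Pa = 8.990 MPa
chalk: 2110 kg/m³ × 9.80665 m/s² × 1630 m = 3.373×10^7 Pa = 33.73 MPa
shale: 2230 kg/m³ × 9.80665 m/s² × 4725 m = 1.033×10^8 Pa = 103.3 MPa
gypsum: 2330 kg/m³ × 9.80665 m/s² × 1468 m = 3.354×10^7 Pa = 33.54 MPa
Total = 8.990 + 33.73 + 103.3 + 33.54 = 179.59 MPa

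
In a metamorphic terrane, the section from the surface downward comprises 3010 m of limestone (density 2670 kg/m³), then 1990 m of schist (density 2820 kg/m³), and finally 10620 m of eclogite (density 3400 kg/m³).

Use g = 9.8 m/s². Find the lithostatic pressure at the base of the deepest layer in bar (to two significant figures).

4900 bar

limestone: 2670 kg/m³ × 9.8 m/s² × 3010 m = 7.876×10^7 Pa = 787.6 bar
schist: 2820 kg/m³ × 9.8 m/s² × 1990 m = 5.500×10^7 Pa = 550.0 bar
eclogite: 3400 kg/m³ × 9.8 m/s² × 10620 m = 3.539×10^8 Pa = 3539 bar
Total = 787.6 + 550.0 + 3539 = 4876.1 bar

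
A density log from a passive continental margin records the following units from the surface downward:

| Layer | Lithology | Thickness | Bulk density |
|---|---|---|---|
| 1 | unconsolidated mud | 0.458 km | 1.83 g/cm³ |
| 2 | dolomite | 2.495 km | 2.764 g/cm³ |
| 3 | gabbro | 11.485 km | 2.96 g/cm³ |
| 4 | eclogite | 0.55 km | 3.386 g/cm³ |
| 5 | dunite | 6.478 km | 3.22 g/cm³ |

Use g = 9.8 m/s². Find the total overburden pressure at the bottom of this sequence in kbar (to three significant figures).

6.32 kbar

unconsolidated mud: 1830 kg/m³ × 9.8 m/s² × 458 m = 8.214×10^6 Pa = 0.08214 kbar
dolomite: 2764 kg/m³ × 9.8 m/s² × 2495 m = 6.758×10^7 Pa = 0.6758 kbar
gabbro: 2960 kg/m³ × 9.8 m/s² × 11485 m = 3.332×10^8 Pa = 3.332 kbar
eclogite: 3386 kg/m³ × 9.8 m/s² × 550 m = 1.825×10^7 Pa = 0.1825 kbar
dunite: 3220 kg/m³ × 9.8 m/s² × 6478 m = 2.044×10^8 Pa = 2.044 kbar
Total = 0.08214 + 0.6758 + 3.332 + 0.1825 + 2.044 = 6.3162 kbar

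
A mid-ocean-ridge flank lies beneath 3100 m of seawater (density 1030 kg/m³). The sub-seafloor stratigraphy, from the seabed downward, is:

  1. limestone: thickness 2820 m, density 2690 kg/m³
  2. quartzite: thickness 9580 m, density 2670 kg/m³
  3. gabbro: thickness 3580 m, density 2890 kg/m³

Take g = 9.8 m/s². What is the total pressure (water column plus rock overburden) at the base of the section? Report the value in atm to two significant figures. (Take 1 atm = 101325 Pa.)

4500 atm

seawater: 1030 kg/m³ × 9.8 m/s² × 3100 m = 3.129×10^7 Pa = 308.8 atm
limestone: 2690 kg/m³ × 9.8 m/s² × 2820 m = 7.434×10^7 Pa = 733.7 atm
quartzite: 2670 kg/m³ × 9.8 m/s² × 9580 m = 2.507×10^8 Pa = 2474 atm
gabbro: 2890 kg/m³ × 9.8 m/s² × 3580 m = 1.014×10^8 Pa = 1001 atm
Total = 308.8 + 733.7 + 2474 + 1001 = 4517.1 atm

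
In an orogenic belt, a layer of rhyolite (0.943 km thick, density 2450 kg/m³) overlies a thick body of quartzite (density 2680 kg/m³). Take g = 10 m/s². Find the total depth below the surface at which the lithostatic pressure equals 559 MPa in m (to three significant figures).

20900 m

Pressure at base of upper layers: 2450×10×943 = 2.310×10^7 Pa = 23.10 MPa
Remaining pressure to be supplied by quartzite: 5.590×10^8 − 2.310×10^7 = 5.359×10^8 Pa
Additional depth in quartzite = 5.359×10^8 Pa / (2680 kg/m³ × 10 m/s²) = 19996 m
Total depth = 943 m + 19996 m = 20939 m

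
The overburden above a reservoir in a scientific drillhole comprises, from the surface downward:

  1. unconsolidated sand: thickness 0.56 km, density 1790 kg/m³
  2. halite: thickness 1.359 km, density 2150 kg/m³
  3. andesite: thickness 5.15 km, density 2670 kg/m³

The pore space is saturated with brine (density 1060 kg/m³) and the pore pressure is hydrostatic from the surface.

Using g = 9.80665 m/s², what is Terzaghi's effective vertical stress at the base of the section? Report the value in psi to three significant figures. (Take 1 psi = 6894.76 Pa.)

14500 psi

Overburden (lithostatic) stress σ_v:
unconsolidated sand: 1790 kg/m³ × 9.80665 m/s² × 560 m = 9.830×10^6 Pa = 9.830 MPa
halite: 2150 kg/m³ × 9.80665 m/s² × 1359 m = 2.865×10^7 Pa = 28.65 MPa
andesite: 2670 kg/m³ × 9.80665 m/s² × 5150 m = 1.348×10^8 Pa = 134.8 MPa
Total = 9.830 + 28.65 + 134.8 = 173.33 MPa
Pore pressure P_p = 1060 kg/m³ × 9.80665 m/s² × 7069 m = 7.348×10^7 Pa = 73.48 MPa
Effective stress σ' = σ_v − P_p = 173.3 − 73.48 = 99.847 MPa = 14482 psi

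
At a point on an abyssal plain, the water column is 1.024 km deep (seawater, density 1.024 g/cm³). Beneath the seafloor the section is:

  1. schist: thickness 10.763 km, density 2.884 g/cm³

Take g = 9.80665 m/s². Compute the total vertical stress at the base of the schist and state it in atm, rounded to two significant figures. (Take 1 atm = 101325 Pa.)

3100 atm

seawater: 1024 kg/m³ × 9.80665 m/s² × 1024 m = 1.028×10^7 Pa = 101.5 atm
schist: 2884 kg/m³ × 9.80665 m/s² × 10763 m = 3.044×10^8 Pa = 3004 atm
Total = 101.5 + 3004 = 3105.7 atm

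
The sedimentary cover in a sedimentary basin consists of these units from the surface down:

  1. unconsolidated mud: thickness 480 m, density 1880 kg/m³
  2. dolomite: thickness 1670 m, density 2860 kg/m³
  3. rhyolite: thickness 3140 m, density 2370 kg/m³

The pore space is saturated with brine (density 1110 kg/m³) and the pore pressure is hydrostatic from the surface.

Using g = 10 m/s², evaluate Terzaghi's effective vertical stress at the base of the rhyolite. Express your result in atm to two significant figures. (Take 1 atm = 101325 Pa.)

Overburden (lithostatic) stress σ_v:
unconsolidated mud: 1880 kg/m³ × 10 m/s² × 480 m = 9.024×10^6 Pa = 9.024 MPa
dolomite: 2860 kg/m³ × 10 m/s² × 1670 m = 4.776×10^7 Pa = 47.76 MPa
rhyolite: 2370 kg/m³ × 10 m/s² × 3140 m = 7.442×10^7 Pa = 74.42 MPa
Total = 9.024 + 47.76 + 74.42 = 131.20 MPa
Pore pressure P_p = 1110 kg/m³ × 10 m/s² × 5290 m = 5.872×10^7 Pa = 58.72 MPa
Effective stress σ' = σ_v − P_p = 131.2 − 58.72 = 72.485 MPa = 715.37 atm

720 atm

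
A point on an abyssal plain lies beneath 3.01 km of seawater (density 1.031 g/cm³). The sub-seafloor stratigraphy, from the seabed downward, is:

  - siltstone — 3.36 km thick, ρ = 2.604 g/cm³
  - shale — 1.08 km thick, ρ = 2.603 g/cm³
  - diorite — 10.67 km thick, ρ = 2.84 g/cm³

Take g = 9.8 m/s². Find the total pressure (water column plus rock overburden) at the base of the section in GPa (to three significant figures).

0.441 GPa

seawater: 1031 kg/m³ × 9.8 m/s² × 3010 m = 3.041×10^7 Pa = 0.03041 GPa
siltstone: 2604 kg/m³ × 9.8 m/s² × 3360 m = 8.574×10^7 Pa = 0.08574 GPa
shale: 2603 kg/m³ × 9.8 m/s² × 1080 m = 2.755×10^7 Pa = 0.02755 GPa
diorite: 2840 kg/m³ × 9.8 m/s² × 10670 m = 2.970×10^8 Pa = 0.2970 GPa
Total = 0.03041 + 0.08574 + 0.02755 + 0.2970 = 0.44067 GPa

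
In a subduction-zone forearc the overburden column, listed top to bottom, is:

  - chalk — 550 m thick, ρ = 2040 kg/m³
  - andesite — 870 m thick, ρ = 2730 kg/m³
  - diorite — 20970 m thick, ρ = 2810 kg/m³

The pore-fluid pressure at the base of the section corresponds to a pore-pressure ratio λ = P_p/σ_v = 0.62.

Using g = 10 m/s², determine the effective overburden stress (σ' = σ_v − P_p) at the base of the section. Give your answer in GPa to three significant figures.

Overburden (lithostatic) stress σ_v:
chalk: 2040 kg/m³ × 10 m/s² × 550 m = 1.122×10^7 Pa = 11.22 MPa
andesite: 2730 kg/m³ × 10 m/s² × 870 m = 2.375×10^7 Pa = 23.75 MPa
diorite: 2810 kg/m³ × 10 m/s² × 20970 m = 5.893×10^8 Pa = 589.3 MPa
Total = 11.22 + 23.75 + 589.3 = 624.23 MPa
Pore pressure P_p = λ·σ_v = 0.62 × 624.2 MPa = 387.0 MPa
Effective stress σ' = σ_v − P_p = 624.2 − 387.0 = 237.21 MPa = 0.23721 GPa

0.237 GPa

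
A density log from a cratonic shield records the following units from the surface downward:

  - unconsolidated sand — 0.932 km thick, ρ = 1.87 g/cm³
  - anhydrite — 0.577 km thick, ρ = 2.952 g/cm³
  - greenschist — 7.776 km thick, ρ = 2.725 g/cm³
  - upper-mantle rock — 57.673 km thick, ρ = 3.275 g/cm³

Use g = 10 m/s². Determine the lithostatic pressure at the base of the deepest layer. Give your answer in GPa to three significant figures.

2.14 GPa

unconsolidated sand: 1870 kg/m³ × 10 m/s² × 932 m = 1.743×10^7 Pa = 0.01743 GPa
anhydrite: 2952 kg/m³ × 10 m/s² × 577 m = 1.703×10^7 Pa = 0.01703 GPa
greenschist: 2725 kg/m³ × 10 m/s² × 7776 m = 2.119×10^8 Pa = 0.2119 GPa
upper-mantle rock: 3275 kg/m³ × 10 m/s² × 57673 m = 1.889×10^9 Pa = 1.889 GPa
Total = 0.01743 + 0.01703 + 0.2119 + 1.889 = 2.1351 GPa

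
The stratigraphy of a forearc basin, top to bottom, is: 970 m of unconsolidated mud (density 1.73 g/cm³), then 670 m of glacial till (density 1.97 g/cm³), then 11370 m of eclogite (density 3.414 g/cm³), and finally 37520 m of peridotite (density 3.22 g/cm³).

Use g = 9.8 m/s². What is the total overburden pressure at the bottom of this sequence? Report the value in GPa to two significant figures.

1.6 GPa

unconsolidated mud: 1730 kg/m³ × 9.8 m/s² × 970 m = 1.645×10^7 Pa = 0.01645 GPa
glacial till: 1970 kg/m³ × 9.8 m/s² × 670 m = 1.294×10^7 Pa = 0.01294 GPa
eclogite: 3414 kg/m³ × 9.8 m/s² × 11370 m = 3.804×10^8 Pa = 0.3804 GPa
peridotite: 3220 kg/m³ × 9.8 m/s² × 37520 m = 1.184×10^9 Pa = 1.184 GPa
Total = 0.01645 + 0.01294 + 0.3804 + 1.184 = 1.5938 GPa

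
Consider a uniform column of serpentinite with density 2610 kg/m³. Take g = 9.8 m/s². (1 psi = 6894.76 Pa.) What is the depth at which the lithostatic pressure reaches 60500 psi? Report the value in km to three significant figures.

16.3 km

h = P/(ρg) = 60500 psi / (2610 kg/m³ × 9.8 m/s²) = 4.171×10^8 Pa / 25578 Pa/m = 16308 m
= 16.308 km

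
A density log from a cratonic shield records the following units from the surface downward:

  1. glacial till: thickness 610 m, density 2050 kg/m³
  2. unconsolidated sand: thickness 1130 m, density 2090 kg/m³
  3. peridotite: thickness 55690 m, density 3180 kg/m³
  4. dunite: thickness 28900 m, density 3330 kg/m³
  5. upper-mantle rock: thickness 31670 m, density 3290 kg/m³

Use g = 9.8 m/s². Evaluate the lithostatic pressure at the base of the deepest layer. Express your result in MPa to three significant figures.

glacial till: 2050 kg/m³ × 9.8 m/s² × 610 m = 1.225×10^7 Pa = 12.25 MPa
unconsolidated sand: 2090 kg/m³ × 9.8 m/s² × 1130 m = 2.314×10^7 Pa = 23.14 MPa
peridotite: 3180 kg/m³ × 9.8 m/s² × 55690 m = 1.736×10^9 Pa = 1736 MPa
dunite: 3330 kg/m³ × 9.8 m/s² × 28900 m = 9.431×10^8 Pa = 943.1 MPa
upper-mantle rock: 3290 kg/m³ × 9.8 m/s² × 31670 m = 1.021×10^9 Pa = 1021 MPa
Total = 12.25 + 23.14 + 1736 + 943.1 + 1021 = 3735.1 MPa

3740 MPa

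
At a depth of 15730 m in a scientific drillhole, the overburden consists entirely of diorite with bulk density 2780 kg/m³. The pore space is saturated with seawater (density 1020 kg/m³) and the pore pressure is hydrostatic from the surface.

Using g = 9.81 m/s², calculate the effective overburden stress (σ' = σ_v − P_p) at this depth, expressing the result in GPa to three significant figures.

0.272 GPa

Overburden (lithostatic) stress σ_v:
diorite: 2780 kg/m³ × 9.81 m/s² × 15730 m = 4.290×10^8 Pa = 429.0 MPa
Pore pressure P_p = 1020 kg/m³ × 9.81 m/s² × 15730 m = 1.574×10^8 Pa = 157.4 MPa
Effective stress σ' = σ_v − P_p = 429.0 − 157.4 = 271.59 MPa = 0.27159 GPa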